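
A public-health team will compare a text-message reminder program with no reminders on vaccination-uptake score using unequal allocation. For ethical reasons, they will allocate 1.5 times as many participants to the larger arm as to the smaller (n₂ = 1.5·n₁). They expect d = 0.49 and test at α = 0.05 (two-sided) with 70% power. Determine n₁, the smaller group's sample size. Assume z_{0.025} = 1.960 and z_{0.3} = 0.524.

n₁ = 43

With allocation ratio k = n₂/n₁ = 1.5, Var(x̄₁−x̄₂) = σ²(1/n₁ + 1/(k·n₁)) = σ²·(k+1)/(k·n₁).
So n₁ = (1 + 1/k)·((z_{α/2} + z_β)/d)² = 1.667 × (2.484/0.49)².
n₁ = 1.667 × 25.70 = 42.8.
Round up: n₁ = 43, giving n₂ = ⌈1.5 × 43⌉ = ⌈64.5⌉ = 65.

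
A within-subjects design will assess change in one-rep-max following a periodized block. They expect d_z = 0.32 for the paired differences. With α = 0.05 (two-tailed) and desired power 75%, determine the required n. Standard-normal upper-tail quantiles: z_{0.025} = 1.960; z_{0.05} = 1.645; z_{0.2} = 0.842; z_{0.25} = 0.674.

n = 68 pairs

For a paired (one-sample on differences) test: n = ((z_{α/2} + z_β) / d)².
z_{α/2} + z_β = 1.960 + 0.674 = 2.634.
n = (2.634 / 0.32)² = 8.231² = 67.75.
Round up.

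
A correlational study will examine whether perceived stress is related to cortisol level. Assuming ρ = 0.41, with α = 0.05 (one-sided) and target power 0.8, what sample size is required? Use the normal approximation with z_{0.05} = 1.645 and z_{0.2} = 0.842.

n = 36

Fisher's z: C = ½·ln((1+r)/(1−r)) = ½·ln(2.3898) = 0.4356.
n = ((z_{α} + z_β)/C)² + 3.
(1.645 + 0.842) / 0.4356 = 2.487 / 0.4356 = 5.709.
n = 5.709² + 3 = 32.60 + 3 = 35.6.
Round up.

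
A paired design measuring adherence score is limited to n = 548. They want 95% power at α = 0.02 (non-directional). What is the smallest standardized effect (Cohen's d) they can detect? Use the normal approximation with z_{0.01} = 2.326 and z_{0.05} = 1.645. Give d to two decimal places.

For a single sample (or paired design) of n = 548: d_min = (z_{α/2} + z_β)/√n.
z-sum = 2.326 + 1.645 = 3.971.
d_min = 3.971 / √548 = 3.971 / 23.409 = 0.170.

d_min ≈ 0.17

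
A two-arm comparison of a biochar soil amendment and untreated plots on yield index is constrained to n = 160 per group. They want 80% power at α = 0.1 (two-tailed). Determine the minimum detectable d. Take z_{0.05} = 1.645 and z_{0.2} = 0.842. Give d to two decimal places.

For two independent groups of n = 160 each: d_min = (z_{α/2} + z_β)·√(2/n).
z-sum = 1.645 + 0.842 = 2.487.
d_min = 2.487 × √(2/160) = 2.487 × 0.1118 = 0.278.

d_min ≈ 0.28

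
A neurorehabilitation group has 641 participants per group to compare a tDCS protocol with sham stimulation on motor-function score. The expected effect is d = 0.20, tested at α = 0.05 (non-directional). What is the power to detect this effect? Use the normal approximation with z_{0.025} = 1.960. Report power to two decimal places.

power ≈ 0.95

For two equal groups, power = Φ(d·√(n/2) − z_{α/2}).
d·√(n/2) = 0.20 × √(641/2) = 0.20 × 17.903 = 3.581.
z_β = 3.581 − 1.960 = 1.621.
Power = Φ(1.621) = 0.947.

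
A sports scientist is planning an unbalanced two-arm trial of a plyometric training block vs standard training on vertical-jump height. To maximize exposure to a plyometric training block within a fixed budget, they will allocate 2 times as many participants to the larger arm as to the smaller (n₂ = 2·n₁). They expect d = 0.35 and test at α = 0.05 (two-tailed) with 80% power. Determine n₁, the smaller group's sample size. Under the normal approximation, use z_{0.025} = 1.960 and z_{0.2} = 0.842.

With allocation ratio k = n₂/n₁ = 2, Var(x̄₁−x̄₂) = σ²(1/n₁ + 1/(k·n₁)) = σ²·(k+1)/(k·n₁).
So n₁ = (1 + 1/k)·((z_{α/2} + z_β)/d)² = 1.500 × (2.802/0.35)².
n₁ = 1.500 × 64.09 = 96.1.
Round up: n₁ = 97, giving n₂ = 2 × 97 = 194.

n₁ = 97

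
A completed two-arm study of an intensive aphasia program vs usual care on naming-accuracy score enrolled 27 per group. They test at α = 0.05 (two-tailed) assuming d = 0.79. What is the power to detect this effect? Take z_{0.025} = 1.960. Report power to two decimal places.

For two equal groups, power = Φ(d·√(n/2) − z_{α/2}).
d·√(n/2) = 0.79 × √(27/2) = 0.79 × 3.674 = 2.903.
z_β = 2.903 − 1.960 = 0.943.
Power = Φ(0.943) = 0.827.

power ≈ 0.83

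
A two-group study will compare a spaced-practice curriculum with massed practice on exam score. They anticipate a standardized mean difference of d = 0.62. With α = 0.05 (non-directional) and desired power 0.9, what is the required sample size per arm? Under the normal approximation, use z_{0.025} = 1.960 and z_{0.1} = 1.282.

n = 55 per group

For two independent groups with equal n: n = 2·((z_{α/2} + z_β) / d)².
z_{α/2} + z_β = 1.960 + 1.282 = 3.242.
n = 2 × (3.242 / 0.62)² = 2 × 5.229² = 2 × 27.34 = 54.7.
Round up to the next whole participant.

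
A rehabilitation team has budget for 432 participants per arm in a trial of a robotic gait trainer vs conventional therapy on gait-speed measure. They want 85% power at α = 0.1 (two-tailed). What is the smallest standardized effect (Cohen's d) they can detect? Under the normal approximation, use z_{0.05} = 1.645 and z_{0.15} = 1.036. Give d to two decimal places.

For two independent groups of n = 432 each: d_min = (z_{α/2} + z_β)·√(2/n).
z-sum = 1.645 + 1.036 = 2.681.
d_min = 2.681 × √(2/432) = 2.681 × 0.0680 = 0.182.

d_min ≈ 0.18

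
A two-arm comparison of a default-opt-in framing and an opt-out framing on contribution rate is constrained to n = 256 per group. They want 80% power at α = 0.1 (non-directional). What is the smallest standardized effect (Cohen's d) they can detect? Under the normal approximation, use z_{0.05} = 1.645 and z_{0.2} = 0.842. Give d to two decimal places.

d_min ≈ 0.22

For two independent groups of n = 256 each: d_min = (z_{α/2} + z_β)·√(2/n).
z-sum = 1.645 + 0.842 = 2.487.
d_min = 2.487 × √(2/256) = 2.487 × 0.0884 = 0.220.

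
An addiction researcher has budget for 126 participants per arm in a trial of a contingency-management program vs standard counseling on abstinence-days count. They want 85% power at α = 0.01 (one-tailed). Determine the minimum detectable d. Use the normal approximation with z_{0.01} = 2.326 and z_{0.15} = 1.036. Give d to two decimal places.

For two independent groups of n = 126 each: d_min = (z_{α} + z_β)·√(2/n).
z-sum = 2.326 + 1.036 = 3.362.
d_min = 3.362 × √(2/126) = 3.362 × 0.1260 = 0.424.

d_min ≈ 0.42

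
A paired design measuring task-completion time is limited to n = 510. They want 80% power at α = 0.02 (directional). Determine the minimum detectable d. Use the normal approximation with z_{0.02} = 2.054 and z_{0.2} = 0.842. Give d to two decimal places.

For a single sample (or paired design) of n = 510: d_min = (z_{α} + z_β)/√n.
z-sum = 2.054 + 0.842 = 2.896.
d_min = 2.896 / √510 = 2.896 / 22.583 = 0.128.

d_min ≈ 0.13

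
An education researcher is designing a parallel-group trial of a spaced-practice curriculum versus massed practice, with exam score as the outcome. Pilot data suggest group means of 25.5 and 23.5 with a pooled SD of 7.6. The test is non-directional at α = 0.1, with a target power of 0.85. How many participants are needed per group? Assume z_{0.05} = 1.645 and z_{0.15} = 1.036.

Cohen's d = |M₁ − M₂| / SD_pooled = |25.5 − 23.5| / 7.6 = 2.0 / 7.6 = 0.263.
For two independent groups with equal n: n = 2·((z_{α/2} + z_β) / d)².
z_{α/2} + z_β = 1.645 + 1.036 = 2.681.
n = 2 × (2.681 / 0.263)² = 2 × 10.194² = 2 × 103.92 = 207.8.
Round up to the next whole participant.

n = 208 per group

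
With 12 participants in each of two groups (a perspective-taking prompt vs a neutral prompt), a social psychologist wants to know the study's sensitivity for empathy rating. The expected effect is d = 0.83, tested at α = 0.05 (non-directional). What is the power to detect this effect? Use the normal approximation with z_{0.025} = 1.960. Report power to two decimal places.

power ≈ 0.53

For two equal groups, power = Φ(d·√(n/2) − z_{α/2}).
d·√(n/2) = 0.83 × √(12/2) = 0.83 × 2.449 = 2.033.
z_β = 2.033 − 1.960 = 0.073.
Power = Φ(0.073) = 0.529.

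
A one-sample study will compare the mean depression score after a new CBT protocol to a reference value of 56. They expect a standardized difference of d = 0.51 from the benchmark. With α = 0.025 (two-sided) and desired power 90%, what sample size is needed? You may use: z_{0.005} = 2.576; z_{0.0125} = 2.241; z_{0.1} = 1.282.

For a one-sample test: n = ((z_{α/2} + z_β) / d)².
z_{α/2} + z_β = 2.241 + 1.282 = 3.523.
n = (3.523 / 0.51)² = 6.908² = 47.72.
Round up.

n = 48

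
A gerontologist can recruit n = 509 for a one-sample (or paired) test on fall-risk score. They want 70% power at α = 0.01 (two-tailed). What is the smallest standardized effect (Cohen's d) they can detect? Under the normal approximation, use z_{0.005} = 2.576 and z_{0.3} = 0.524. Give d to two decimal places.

d_min ≈ 0.14

For a single sample (or paired design) of n = 509: d_min = (z_{α/2} + z_β)/√n.
z-sum = 2.576 + 0.524 = 3.100.
d_min = 3.100 / √509 = 3.100 / 22.561 = 0.137.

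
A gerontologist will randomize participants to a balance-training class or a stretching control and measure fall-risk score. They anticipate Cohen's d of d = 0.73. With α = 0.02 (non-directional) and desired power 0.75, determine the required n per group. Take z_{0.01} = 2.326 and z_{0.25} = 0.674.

For two independent groups with equal n: n = 2·((z_{α/2} + z_β) / d)².
z_{α/2} + z_β = 2.326 + 0.674 = 3.000.
n = 2 × (3.000 / 0.73)² = 2 × 4.110² = 2 × 16.89 = 33.8.
Round up to the next whole participant.

n = 34 per group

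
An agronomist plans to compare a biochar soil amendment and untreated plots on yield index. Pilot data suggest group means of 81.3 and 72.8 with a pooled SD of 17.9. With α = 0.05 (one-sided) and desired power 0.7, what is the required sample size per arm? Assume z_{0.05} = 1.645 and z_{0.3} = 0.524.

n = 42 per group

Cohen's d = |M₁ − M₂| / SD_pooled = |81.3 − 72.8| / 17.9 = 8.5 / 17.9 = 0.475.
For two independent groups with equal n: n = 2·((z_{α} + z_β) / d)².
z_{α} + z_β = 1.645 + 0.524 = 2.169.
n = 2 × (2.169 / 0.475)² = 2 × 4.566² = 2 × 20.85 = 41.7.
Round up to the next whole participant.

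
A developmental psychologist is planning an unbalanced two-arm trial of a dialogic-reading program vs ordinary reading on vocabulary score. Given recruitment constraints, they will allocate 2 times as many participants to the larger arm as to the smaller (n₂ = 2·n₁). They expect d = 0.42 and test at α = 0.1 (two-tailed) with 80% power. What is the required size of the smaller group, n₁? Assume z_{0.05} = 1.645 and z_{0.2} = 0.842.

n₁ = 53

With allocation ratio k = n₂/n₁ = 2, Var(x̄₁−x̄₂) = σ²(1/n₁ + 1/(k·n₁)) = σ²·(k+1)/(k·n₁).
So n₁ = (1 + 1/k)·((z_{α/2} + z_β)/d)² = 1.500 × (2.487/0.42)².
n₁ = 1.500 × 35.06 = 52.6.
Round up: n₁ = 53, giving n₂ = 2 × 53 = 106.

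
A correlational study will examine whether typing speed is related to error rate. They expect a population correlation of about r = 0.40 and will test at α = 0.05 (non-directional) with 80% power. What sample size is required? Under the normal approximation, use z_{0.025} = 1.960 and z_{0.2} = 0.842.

Fisher's z: C = ½·ln((1+r)/(1−r)) = ½·ln(2.3333) = 0.4236.
n = ((z_{α/2} + z_β)/C)² + 3.
(1.960 + 0.842) / 0.4236 = 2.802 / 0.4236 = 6.615.
n = 6.615² + 3 = 43.75 + 3 = 46.8.
Round up.

n = 47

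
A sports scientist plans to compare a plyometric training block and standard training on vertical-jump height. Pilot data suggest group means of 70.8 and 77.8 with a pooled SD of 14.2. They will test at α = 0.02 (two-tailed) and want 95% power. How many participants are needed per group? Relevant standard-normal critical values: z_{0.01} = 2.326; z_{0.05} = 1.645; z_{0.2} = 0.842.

n = 130 per group

Cohen's d = |M₁ − M₂| / SD_pooled = |70.8 − 77.8| / 14.2 = 7.0 / 14.2 = 0.493.
For two independent groups with equal n: n = 2·((z_{α/2} + z_β) / d)².
z_{α/2} + z_β = 2.326 + 1.645 = 3.971.
n = 2 × (3.971 / 0.493)² = 2 × 8.055² = 2 × 64.88 = 129.8.
Round up to the next whole participant.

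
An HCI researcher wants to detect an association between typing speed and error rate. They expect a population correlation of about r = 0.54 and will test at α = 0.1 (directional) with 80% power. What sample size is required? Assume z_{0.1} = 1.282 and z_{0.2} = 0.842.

Fisher's z: C = ½·ln((1+r)/(1−r)) = ½·ln(3.3478) = 0.6042.
n = ((z_{α} + z_β)/C)² + 3.
(1.282 + 0.842) / 0.6042 = 2.124 / 0.6042 = 3.515.
n = 3.515² + 3 = 12.36 + 3 = 15.4.
Round up.

n = 16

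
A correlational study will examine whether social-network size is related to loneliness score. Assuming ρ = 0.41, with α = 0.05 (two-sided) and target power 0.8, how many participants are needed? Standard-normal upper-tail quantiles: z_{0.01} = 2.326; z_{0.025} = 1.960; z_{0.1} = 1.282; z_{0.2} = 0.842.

n = 45

Fisher's z: C = ½·ln((1+r)/(1−r)) = ½·ln(2.3898) = 0.4356.
n = ((z_{α/2} + z_β)/C)² + 3.
(1.960 + 0.842) / 0.4356 = 2.802 / 0.4356 = 6.433.
n = 6.433² + 3 = 41.38 + 3 = 44.4.
Round up.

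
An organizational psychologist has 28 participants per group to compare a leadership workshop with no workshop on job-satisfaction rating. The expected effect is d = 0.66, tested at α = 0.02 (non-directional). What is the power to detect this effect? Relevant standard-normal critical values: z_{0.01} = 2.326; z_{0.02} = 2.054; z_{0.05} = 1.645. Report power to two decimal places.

For two equal groups, power = Φ(d·√(n/2) − z_{α/2}).
d·√(n/2) = 0.66 × √(28/2) = 0.66 × 3.742 = 2.469.
z_β = 2.469 − 2.326 = 0.143.
Power = Φ(0.143) = 0.557.

power ≈ 0.56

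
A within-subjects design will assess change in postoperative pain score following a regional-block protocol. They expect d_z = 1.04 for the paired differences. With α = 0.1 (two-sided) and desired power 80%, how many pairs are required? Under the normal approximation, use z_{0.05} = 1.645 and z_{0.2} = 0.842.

n = 6 pairs

For a paired (one-sample on differences) test: n = ((z_{α/2} + z_β) / d)².
z_{α/2} + z_β = 1.645 + 0.842 = 2.487.
n = (2.487 / 1.04)² = 2.391² = 5.72.
Round up.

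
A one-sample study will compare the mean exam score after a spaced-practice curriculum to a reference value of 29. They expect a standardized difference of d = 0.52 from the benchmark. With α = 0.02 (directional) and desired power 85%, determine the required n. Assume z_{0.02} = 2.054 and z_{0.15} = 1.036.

For a one-sample test: n = ((z_{α} + z_β) / d)².
z_{α} + z_β = 2.054 + 1.036 = 3.090.
n = (3.090 / 0.52)² = 5.942² = 35.31.
Round up.

n = 36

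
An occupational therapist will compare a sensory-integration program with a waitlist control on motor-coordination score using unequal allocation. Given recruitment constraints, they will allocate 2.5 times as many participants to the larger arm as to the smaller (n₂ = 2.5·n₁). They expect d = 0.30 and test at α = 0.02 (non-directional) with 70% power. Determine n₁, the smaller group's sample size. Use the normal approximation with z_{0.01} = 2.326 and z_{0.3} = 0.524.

n₁ = 127

With allocation ratio k = n₂/n₁ = 2.5, Var(x̄₁−x̄₂) = σ²(1/n₁ + 1/(k·n₁)) = σ²·(k+1)/(k·n₁).
So n₁ = (1 + 1/k)·((z_{α/2} + z_β)/d)² = 1.400 × (2.850/0.30)².
n₁ = 1.400 × 90.25 = 126.3.
Round up: n₁ = 127, giving n₂ = ⌈2.5 × 127⌉ = ⌈317.5⌉ = 318.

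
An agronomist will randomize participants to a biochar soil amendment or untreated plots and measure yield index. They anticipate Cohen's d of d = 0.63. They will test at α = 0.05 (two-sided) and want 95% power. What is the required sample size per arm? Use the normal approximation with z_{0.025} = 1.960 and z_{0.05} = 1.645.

For two independent groups with equal n: n = 2·((z_{α/2} + z_β) / d)².
z_{α/2} + z_β = 1.960 + 1.645 = 3.605.
n = 2 × (3.605 / 0.63)² = 2 × 5.722² = 2 × 32.74 = 65.5.
Round up to the next whole participant.

n = 66 per group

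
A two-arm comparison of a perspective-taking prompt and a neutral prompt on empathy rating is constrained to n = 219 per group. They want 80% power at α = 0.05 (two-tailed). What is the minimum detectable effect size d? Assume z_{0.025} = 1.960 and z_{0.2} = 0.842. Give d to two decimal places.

d_min ≈ 0.27

For two independent groups of n = 219 each: d_min = (z_{α/2} + z_β)·√(2/n).
z-sum = 1.960 + 0.842 = 2.802.
d_min = 2.802 × √(2/219) = 2.802 × 0.0956 = 0.268.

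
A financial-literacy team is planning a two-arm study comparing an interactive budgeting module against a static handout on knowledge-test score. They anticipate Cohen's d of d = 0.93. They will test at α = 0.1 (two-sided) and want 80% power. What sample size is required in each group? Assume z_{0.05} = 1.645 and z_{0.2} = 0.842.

For two independent groups with equal n: n = 2·((z_{α/2} + z_β) / d)².
z_{α/2} + z_β = 1.645 + 0.842 = 2.487.
n = 2 × (2.487 / 0.93)² = 2 × 2.674² = 2 × 7.15 = 14.3.
Round up to the next whole participant.

n = 15 per group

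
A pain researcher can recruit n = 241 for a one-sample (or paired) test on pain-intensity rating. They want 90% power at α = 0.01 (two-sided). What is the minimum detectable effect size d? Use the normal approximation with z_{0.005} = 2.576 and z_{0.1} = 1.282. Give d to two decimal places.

For a single sample (or paired design) of n = 241: d_min = (z_{α/2} + z_β)/√n.
z-sum = 2.576 + 1.282 = 3.858.
d_min = 3.858 / √241 = 3.858 / 15.524 = 0.249.

d_min ≈ 0.25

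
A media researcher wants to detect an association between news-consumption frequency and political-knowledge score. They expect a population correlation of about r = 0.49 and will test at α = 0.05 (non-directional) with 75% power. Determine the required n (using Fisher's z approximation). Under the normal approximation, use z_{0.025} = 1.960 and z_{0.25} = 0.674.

Fisher's z: C = ½·ln((1+r)/(1−r)) = ½·ln(2.9216) = 0.5361.
n = ((z_{α/2} + z_β)/C)² + 3.
(1.960 + 0.674) / 0.5361 = 2.634 / 0.5361 = 4.913.
n = 4.913² + 3 = 24.14 + 3 = 27.1.
Round up.

n = 28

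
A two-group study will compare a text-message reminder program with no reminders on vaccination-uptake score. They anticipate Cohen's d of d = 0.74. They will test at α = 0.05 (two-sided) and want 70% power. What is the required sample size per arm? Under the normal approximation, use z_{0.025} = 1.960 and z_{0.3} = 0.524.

n = 23 per group

For two independent groups with equal n: n = 2·((z_{α/2} + z_β) / d)².
z_{α/2} + z_β = 1.960 + 0.524 = 2.484.
n = 2 × (2.484 / 0.74)² = 2 × 3.357² = 2 × 11.27 = 22.5.
Round up to the next whole participant.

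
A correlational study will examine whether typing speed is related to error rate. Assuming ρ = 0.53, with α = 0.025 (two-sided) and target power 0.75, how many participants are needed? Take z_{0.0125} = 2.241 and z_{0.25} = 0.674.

n = 28

Fisher's z: C = ½·ln((1+r)/(1−r)) = ½·ln(3.2553) = 0.5901.
n = ((z_{α/2} + z_β)/C)² + 3.
(2.241 + 0.674) / 0.5901 = 2.915 / 0.5901 = 4.940.
n = 4.940² + 3 = 24.40 + 3 = 27.4.
Round up.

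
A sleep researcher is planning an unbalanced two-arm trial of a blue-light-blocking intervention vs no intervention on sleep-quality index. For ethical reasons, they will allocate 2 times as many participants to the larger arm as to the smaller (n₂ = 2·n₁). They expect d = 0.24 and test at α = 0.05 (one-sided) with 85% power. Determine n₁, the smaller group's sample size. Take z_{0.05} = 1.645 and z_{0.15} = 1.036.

n₁ = 188

With allocation ratio k = n₂/n₁ = 2, Var(x̄₁−x̄₂) = σ²(1/n₁ + 1/(k·n₁)) = σ²·(k+1)/(k·n₁).
So n₁ = (1 + 1/k)·((z_{α} + z_β)/d)² = 1.500 × (2.681/0.24)².
n₁ = 1.500 × 124.79 = 187.2.
Round up: n₁ = 188, giving n₂ = 2 × 188 = 376.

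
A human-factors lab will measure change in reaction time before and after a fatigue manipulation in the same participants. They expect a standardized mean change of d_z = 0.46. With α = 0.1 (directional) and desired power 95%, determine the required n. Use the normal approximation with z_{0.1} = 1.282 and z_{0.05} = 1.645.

n = 41 pairs

For a paired (one-sample on differences) test: n = ((z_{α} + z_β) / d)².
z_{α} + z_β = 1.282 + 1.645 = 2.927.
n = (2.927 / 0.46)² = 6.363² = 40.49.
Round up.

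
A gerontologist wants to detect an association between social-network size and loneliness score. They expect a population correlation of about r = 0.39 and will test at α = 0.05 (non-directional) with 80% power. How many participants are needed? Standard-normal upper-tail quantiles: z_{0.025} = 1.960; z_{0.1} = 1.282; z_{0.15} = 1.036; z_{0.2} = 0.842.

Fisher's z: C = ½·ln((1+r)/(1−r)) = ½·ln(2.2787) = 0.4118.
n = ((z_{α/2} + z_β)/C)² + 3.
(1.960 + 0.842) / 0.4118 = 2.802 / 0.4118 = 6.804.
n = 6.804² + 3 = 46.30 + 3 = 49.3.
Round up.

n = 50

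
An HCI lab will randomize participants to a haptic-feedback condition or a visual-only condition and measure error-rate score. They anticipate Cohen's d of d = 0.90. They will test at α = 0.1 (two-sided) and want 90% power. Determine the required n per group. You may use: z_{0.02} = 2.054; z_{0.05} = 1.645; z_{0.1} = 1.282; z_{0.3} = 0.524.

For two independent groups with equal n: n = 2·((z_{α/2} + z_β) / d)².
z_{α/2} + z_β = 1.645 + 1.282 = 2.927.
n = 2 × (2.927 / 0.90)² = 2 × 3.252² = 2 × 10.58 = 21.2.
Round up to the next whole participant.

n = 22 per group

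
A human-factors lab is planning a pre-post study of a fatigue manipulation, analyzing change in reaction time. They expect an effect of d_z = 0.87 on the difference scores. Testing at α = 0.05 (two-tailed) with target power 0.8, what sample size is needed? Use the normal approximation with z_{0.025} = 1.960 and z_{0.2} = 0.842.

For a paired (one-sample on differences) test: n = ((z_{α/2} + z_β) / d)².
z_{α/2} + z_β = 1.960 + 0.842 = 2.802.
n = (2.802 / 0.87)² = 3.221² = 10.37.
Round up.

n = 11 pairs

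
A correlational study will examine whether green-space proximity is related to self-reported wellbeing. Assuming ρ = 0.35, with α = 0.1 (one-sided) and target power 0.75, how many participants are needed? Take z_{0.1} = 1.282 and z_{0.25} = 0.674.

n = 32

Fisher's z: C = ½·ln((1+r)/(1−r)) = ½·ln(2.0769) = 0.3654.
n = ((z_{α} + z_β)/C)² + 3.
(1.282 + 0.674) / 0.3654 = 1.956 / 0.3654 = 5.353.
n = 5.353² + 3 = 28.66 + 3 = 31.7.
Round up.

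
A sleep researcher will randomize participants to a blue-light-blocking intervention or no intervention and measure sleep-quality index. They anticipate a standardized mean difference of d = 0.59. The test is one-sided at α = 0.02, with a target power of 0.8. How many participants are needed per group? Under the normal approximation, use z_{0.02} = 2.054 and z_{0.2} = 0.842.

n = 49 per group

For two independent groups with equal n: n = 2·((z_{α} + z_β) / d)².
z_{α} + z_β = 2.054 + 0.842 = 2.896.
n = 2 × (2.896 / 0.59)² = 2 × 4.908² = 2 × 24.09 = 48.2.
Round up to the next whole participant.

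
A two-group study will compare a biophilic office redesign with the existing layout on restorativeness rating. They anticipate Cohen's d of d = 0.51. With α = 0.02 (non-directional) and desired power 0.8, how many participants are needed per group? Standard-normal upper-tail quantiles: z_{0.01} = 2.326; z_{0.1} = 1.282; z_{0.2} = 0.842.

n = 78 per group

For two independent groups with equal n: n = 2·((z_{α/2} + z_β) / d)².
z_{α/2} + z_β = 2.326 + 0.842 = 3.168.
n = 2 × (3.168 / 0.51)² = 2 × 6.212² = 2 × 38.59 = 77.2.
Round up to the next whole participant.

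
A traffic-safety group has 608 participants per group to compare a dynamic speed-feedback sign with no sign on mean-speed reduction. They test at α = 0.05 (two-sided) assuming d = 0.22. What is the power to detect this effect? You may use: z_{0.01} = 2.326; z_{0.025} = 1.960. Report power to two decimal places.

power ≈ 0.97

For two equal groups, power = Φ(d·√(n/2) − z_{α/2}).
d·√(n/2) = 0.22 × √(608/2) = 0.22 × 17.436 = 3.836.
z_β = 3.836 − 1.960 = 1.876.
Power = Φ(1.876) = 0.970.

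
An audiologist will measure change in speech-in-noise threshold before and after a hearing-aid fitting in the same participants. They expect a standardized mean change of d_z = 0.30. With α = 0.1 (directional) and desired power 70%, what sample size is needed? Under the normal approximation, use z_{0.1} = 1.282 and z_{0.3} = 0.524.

For a paired (one-sample on differences) test: n = ((z_{α} + z_β) / d)².
z_{α} + z_β = 1.282 + 0.524 = 1.806.
n = (1.806 / 0.30)² = 6.020² = 36.24.
Round up.

n = 37 pairs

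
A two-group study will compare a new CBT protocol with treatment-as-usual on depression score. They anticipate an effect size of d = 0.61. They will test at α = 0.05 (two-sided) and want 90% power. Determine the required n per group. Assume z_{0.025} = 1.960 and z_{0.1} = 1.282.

For two independent groups with equal n: n = 2·((z_{α/2} + z_β) / d)².
z_{α/2} + z_β = 1.960 + 1.282 = 3.242.
n = 2 × (3.242 / 0.61)² = 2 × 5.315² = 2 × 28.25 = 56.5.
Round up to the next whole participant.

n = 57 per group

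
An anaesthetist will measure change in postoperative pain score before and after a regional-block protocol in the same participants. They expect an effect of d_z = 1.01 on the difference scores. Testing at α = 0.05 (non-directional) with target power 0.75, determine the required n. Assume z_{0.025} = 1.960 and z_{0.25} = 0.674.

n = 7 pairs

For a paired (one-sample on differences) test: n = ((z_{α/2} + z_β) / d)².
z_{α/2} + z_β = 1.960 + 0.674 = 2.634.
n = (2.634 / 1.01)² = 2.608² = 6.80.
Round up.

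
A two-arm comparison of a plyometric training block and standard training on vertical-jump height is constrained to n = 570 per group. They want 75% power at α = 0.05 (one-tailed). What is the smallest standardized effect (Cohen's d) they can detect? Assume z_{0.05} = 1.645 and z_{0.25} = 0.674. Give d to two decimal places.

d_min ≈ 0.14

For two independent groups of n = 570 each: d_min = (z_{α} + z_β)·√(2/n).
z-sum = 1.645 + 0.674 = 2.319.
d_min = 2.319 × √(2/570) = 2.319 × 0.0592 = 0.137.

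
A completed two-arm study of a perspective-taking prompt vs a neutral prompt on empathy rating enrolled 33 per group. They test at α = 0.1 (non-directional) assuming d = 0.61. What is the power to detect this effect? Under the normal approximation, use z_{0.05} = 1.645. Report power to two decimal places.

For two equal groups, power = Φ(d·√(n/2) − z_{α/2}).
d·√(n/2) = 0.61 × √(33/2) = 0.61 × 4.062 = 2.478.
z_β = 2.478 − 1.645 = 0.833.
Power = Φ(0.833) = 0.798.

power ≈ 0.80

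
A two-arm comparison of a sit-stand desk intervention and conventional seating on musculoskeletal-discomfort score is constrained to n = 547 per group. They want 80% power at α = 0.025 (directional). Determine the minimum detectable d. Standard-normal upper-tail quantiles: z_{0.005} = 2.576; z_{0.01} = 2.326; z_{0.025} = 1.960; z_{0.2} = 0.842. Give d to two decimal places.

d_min ≈ 0.17

For two independent groups of n = 547 each: d_min = (z_{α} + z_β)·√(2/n).
z-sum = 1.960 + 0.842 = 2.802.
d_min = 2.802 × √(2/547) = 2.802 × 0.0605 = 0.169.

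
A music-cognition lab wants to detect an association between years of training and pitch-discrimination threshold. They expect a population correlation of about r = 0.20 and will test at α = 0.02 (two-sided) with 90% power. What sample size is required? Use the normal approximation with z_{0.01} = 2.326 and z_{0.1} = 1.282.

Fisher's z: C = ½·ln((1+r)/(1−r)) = ½·ln(1.5000) = 0.2027.
n = ((z_{α/2} + z_β)/C)² + 3.
(2.326 + 1.282) / 0.2027 = 3.608 / 0.2027 = 17.800.
n = 17.800² + 3 = 316.83 + 3 = 319.8.
Round up.

n = 320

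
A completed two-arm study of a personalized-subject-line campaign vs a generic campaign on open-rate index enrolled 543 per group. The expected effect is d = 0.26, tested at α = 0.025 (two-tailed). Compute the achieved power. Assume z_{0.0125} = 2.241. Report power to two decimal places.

For two equal groups, power = Φ(d·√(n/2) − z_{α/2}).
d·√(n/2) = 0.26 × √(543/2) = 0.26 × 16.477 = 4.284.
z_β = 4.284 − 2.241 = 2.043.
Power = Φ(2.043) = 0.979.

power ≈ 0.98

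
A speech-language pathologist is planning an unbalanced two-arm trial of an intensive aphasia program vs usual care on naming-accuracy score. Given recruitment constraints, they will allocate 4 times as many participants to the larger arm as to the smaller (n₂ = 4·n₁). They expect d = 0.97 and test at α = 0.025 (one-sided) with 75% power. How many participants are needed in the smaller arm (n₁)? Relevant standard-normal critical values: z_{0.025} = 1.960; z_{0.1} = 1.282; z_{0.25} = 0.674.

n₁ = 10

With allocation ratio k = n₂/n₁ = 4, Var(x̄₁−x̄₂) = σ²(1/n₁ + 1/(k·n₁)) = σ²·(k+1)/(k·n₁).
So n₁ = (1 + 1/k)·((z_{α} + z_β)/d)² = 1.250 × (2.634/0.97)².
n₁ = 1.250 × 7.37 = 9.2.
Round up: n₁ = 10, giving n₂ = 4 × 10 = 40.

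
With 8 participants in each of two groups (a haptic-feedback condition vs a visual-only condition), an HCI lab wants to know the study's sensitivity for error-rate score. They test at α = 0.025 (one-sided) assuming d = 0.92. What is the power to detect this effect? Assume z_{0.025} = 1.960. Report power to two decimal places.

For two equal groups, power = Φ(d·√(n/2) − z_{α}).
d·√(n/2) = 0.92 × √(8/2) = 0.92 × 2.000 = 1.840.
z_β = 1.840 − 1.960 = -0.120.
Power = Φ(-0.120) = 0.452.

power ≈ 0.45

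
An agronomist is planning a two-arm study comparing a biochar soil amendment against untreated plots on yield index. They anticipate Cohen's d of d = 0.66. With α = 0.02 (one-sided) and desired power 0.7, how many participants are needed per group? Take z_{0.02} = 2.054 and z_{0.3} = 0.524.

For two independent groups with equal n: n = 2·((z_{α} + z_β) / d)².
z_{α} + z_β = 2.054 + 0.524 = 2.578.
n = 2 × (2.578 / 0.66)² = 2 × 3.906² = 2 × 15.26 = 30.5.
Round up to the next whole participant.

n = 31 per group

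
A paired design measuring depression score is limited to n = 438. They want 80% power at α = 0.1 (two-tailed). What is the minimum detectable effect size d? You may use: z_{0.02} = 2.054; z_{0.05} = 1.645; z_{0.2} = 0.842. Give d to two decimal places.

d_min ≈ 0.12

For a single sample (or paired design) of n = 438: d_min = (z_{α/2} + z_β)/√n.
z-sum = 1.645 + 0.842 = 2.487.
d_min = 2.487 / √438 = 2.487 / 20.928 = 0.119.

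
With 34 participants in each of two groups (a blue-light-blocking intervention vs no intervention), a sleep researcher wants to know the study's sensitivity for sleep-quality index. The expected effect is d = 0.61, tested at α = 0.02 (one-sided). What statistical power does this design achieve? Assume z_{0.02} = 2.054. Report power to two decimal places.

power ≈ 0.68

For two equal groups, power = Φ(d·√(n/2) − z_{α}).
d·√(n/2) = 0.61 × √(34/2) = 0.61 × 4.123 = 2.515.
z_β = 2.515 − 2.054 = 0.461.
Power = Φ(0.461) = 0.678.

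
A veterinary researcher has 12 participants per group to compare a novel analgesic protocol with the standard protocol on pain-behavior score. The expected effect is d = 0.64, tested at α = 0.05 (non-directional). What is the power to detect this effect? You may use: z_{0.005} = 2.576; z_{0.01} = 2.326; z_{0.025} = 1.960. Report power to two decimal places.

power ≈ 0.35

For two equal groups, power = Φ(d·√(n/2) − z_{α/2}).
d·√(n/2) = 0.64 × √(12/2) = 0.64 × 2.449 = 1.568.
z_β = 1.568 − 1.960 = -0.392.
Power = Φ(-0.392) = 0.347.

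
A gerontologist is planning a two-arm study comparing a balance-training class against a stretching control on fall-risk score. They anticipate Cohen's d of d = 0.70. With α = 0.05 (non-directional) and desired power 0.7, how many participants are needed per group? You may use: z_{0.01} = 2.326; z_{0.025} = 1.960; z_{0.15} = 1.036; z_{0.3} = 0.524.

n = 26 per group

For two independent groups with equal n: n = 2·((z_{α/2} + z_β) / d)².
z_{α/2} + z_β = 1.960 + 0.524 = 2.484.
n = 2 × (2.484 / 0.70)² = 2 × 3.549² = 2 × 12.59 = 25.2.
Round up to the next whole participant.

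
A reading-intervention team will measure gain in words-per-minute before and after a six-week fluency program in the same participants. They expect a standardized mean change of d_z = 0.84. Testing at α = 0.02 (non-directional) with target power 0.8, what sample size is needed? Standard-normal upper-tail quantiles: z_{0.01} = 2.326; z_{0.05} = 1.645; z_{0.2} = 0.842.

n = 15 pairs

For a paired (one-sample on differences) test: n = ((z_{α/2} + z_β) / d)².
z_{α/2} + z_β = 2.326 + 0.842 = 3.168.
n = (3.168 / 0.84)² = 3.771² = 14.22.
Round up.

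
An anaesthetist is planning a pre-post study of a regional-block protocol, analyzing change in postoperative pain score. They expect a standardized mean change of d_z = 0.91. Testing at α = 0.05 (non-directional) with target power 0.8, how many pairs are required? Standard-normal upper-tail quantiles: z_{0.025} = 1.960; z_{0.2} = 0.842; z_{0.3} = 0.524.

For a paired (one-sample on differences) test: n = ((z_{α/2} + z_β) / d)².
z_{α/2} + z_β = 1.960 + 0.842 = 2.802.
n = (2.802 / 0.91)² = 3.079² = 9.48.
Round up.

n = 10 pairs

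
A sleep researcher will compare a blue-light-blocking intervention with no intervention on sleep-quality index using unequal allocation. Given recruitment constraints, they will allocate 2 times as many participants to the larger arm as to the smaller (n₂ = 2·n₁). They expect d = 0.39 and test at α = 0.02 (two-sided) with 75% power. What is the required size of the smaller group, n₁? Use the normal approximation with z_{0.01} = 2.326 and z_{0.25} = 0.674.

n₁ = 89

With allocation ratio k = n₂/n₁ = 2, Var(x̄₁−x̄₂) = σ²(1/n₁ + 1/(k·n₁)) = σ²·(k+1)/(k·n₁).
So n₁ = (1 + 1/k)·((z_{α/2} + z_β)/d)² = 1.500 × (3.000/0.39)².
n₁ = 1.500 × 59.17 = 88.8.
Round up: n₁ = 89, giving n₂ = 2 × 89 = 178.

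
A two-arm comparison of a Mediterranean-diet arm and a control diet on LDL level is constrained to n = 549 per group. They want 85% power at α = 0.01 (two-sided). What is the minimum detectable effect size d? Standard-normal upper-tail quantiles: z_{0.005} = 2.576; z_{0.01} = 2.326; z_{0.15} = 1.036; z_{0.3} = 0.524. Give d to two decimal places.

For two independent groups of n = 549 each: d_min = (z_{α/2} + z_β)·√(2/n).
z-sum = 2.576 + 1.036 = 3.612.
d_min = 3.612 × √(2/549) = 3.612 × 0.0604 = 0.218.

d_min ≈ 0.22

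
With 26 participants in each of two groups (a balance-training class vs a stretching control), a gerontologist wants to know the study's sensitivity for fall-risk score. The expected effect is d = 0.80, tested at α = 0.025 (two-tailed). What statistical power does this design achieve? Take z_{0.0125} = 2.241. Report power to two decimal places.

For two equal groups, power = Φ(d·√(n/2) − z_{α/2}).
d·√(n/2) = 0.80 × √(26/2) = 0.80 × 3.606 = 2.884.
z_β = 2.884 − 2.241 = 0.643.
Power = Φ(0.643) = 0.740.

power ≈ 0.74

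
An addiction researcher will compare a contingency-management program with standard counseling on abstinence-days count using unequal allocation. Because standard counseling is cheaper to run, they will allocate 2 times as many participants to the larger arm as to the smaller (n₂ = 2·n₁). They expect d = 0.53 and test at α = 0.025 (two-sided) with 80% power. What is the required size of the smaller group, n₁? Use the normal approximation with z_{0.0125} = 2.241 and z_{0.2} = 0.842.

With allocation ratio k = n₂/n₁ = 2, Var(x̄₁−x̄₂) = σ²(1/n₁ + 1/(k·n₁)) = σ²·(k+1)/(k·n₁).
So n₁ = (1 + 1/k)·((z_{α/2} + z_β)/d)² = 1.500 × (3.083/0.53)².
n₁ = 1.500 × 33.84 = 50.8.
Round up: n₁ = 51, giving n₂ = 2 × 51 = 102.

n₁ = 51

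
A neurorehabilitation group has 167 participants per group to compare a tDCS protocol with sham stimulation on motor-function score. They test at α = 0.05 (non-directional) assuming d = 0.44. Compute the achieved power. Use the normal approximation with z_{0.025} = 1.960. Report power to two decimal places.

For two equal groups, power = Φ(d·√(n/2) − z_{α/2}).
d·√(n/2) = 0.44 × √(167/2) = 0.44 × 9.138 = 4.021.
z_β = 4.021 − 1.960 = 2.061.
Power = Φ(2.061) = 0.980.

power ≈ 0.98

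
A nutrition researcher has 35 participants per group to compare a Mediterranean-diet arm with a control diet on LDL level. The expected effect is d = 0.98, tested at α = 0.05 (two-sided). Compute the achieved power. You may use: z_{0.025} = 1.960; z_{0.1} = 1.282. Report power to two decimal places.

For two equal groups, power = Φ(d·√(n/2) − z_{α/2}).
d·√(n/2) = 0.98 × √(35/2) = 0.98 × 4.183 = 4.100.
z_β = 4.100 − 1.960 = 2.140.
Power = Φ(2.140) = 0.984.

power ≈ 0.98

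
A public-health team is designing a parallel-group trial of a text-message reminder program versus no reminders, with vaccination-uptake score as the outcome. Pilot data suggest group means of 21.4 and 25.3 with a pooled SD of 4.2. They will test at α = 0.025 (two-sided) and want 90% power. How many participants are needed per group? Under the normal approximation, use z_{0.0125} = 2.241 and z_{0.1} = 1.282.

n = 29 per group

Cohen's d = |M₁ − M₂| / SD_pooled = |21.4 − 25.3| / 4.2 = 3.9 / 4.2 = 0.929.
For two independent groups with equal n: n = 2·((z_{α/2} + z_β) / d)².
z_{α/2} + z_β = 2.241 + 1.282 = 3.523.
n = 2 × (3.523 / 0.929)² = 2 × 3.792² = 2 × 14.38 = 28.8.
Round up to the next whole participant.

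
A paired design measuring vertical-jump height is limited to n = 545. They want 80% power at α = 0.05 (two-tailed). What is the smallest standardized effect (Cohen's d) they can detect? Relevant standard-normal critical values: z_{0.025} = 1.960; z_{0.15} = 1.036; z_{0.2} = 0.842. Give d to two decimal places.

For a single sample (or paired design) of n = 545: d_min = (z_{α/2} + z_β)/√n.
z-sum = 1.960 + 0.842 = 2.802.
d_min = 2.802 / √545 = 2.802 / 23.345 = 0.120.

d_min ≈ 0.12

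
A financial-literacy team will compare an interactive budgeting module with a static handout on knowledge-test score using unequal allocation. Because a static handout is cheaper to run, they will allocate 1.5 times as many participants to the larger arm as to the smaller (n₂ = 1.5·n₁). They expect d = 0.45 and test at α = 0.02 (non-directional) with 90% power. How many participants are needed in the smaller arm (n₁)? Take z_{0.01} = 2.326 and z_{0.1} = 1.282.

With allocation ratio k = n₂/n₁ = 1.5, Var(x̄₁−x̄₂) = σ²(1/n₁ + 1/(k·n₁)) = σ²·(k+1)/(k·n₁).
So n₁ = (1 + 1/k)·((z_{α/2} + z_β)/d)² = 1.667 × (3.608/0.45)².
n₁ = 1.667 × 64.28 = 107.1.
Round up: n₁ = 108, giving n₂ = 1.5 × 108 = 162.

n₁ = 108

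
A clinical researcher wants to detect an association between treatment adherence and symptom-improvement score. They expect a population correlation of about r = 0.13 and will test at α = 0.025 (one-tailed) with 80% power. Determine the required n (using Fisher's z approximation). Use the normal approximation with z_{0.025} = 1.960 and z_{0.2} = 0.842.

Fisher's z: C = ½·ln((1+r)/(1−r)) = ½·ln(1.2989) = 0.1307.
n = ((z_{α} + z_β)/C)² + 3.
(1.960 + 0.842) / 0.1307 = 2.802 / 0.1307 = 21.438.
n = 21.438² + 3 = 459.61 + 3 = 462.6.
Round up.

n = 463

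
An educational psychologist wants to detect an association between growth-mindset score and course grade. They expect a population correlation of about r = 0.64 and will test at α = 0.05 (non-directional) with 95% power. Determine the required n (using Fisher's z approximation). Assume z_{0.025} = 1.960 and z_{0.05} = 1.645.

n = 26

Fisher's z: C = ½·ln((1+r)/(1−r)) = ½·ln(4.5556) = 0.7582.
n = ((z_{α/2} + z_β)/C)² + 3.
(1.960 + 1.645) / 0.7582 = 3.605 / 0.7582 = 4.755.
n = 4.755² + 3 = 22.61 + 3 = 25.6.
Round up.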